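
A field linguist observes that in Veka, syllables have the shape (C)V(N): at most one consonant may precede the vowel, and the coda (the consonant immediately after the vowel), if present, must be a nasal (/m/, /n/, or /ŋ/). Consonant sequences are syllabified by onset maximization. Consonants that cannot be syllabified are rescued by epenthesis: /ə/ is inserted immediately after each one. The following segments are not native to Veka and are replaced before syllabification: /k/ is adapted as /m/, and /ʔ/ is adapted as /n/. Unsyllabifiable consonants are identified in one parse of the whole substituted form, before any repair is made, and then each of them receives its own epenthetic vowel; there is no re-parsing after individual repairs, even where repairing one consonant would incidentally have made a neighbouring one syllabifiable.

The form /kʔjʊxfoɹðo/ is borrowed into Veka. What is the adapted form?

Substitution: /k/ → /m/, /ʔ/ → /n/, giving /mnjʊxfoɹðo/.
The consonants /m/, /n/, /x/, /ɹ/ cannot be parsed into a legal (C)V(N) syllable (only a nasal (/m/, /n/, or /ŋ/) is licensed in coda position; onsets are limited to one consonant).
Epenthesis after each stranded consonant: /m/ → /mə/, /n/ → /nə/, /x/ → /xə/, /ɹ/ → /ɹə/.

mənəjʊxəfoɹəðo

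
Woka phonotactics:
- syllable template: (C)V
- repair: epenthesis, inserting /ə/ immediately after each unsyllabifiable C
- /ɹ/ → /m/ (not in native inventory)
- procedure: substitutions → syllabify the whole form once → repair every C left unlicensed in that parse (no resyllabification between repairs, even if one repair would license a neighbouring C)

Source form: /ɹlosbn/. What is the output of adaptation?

Substitution: /ɹ/ → /m/, giving /mlosbn/.
Syllabifying with onset maximization leaves /m/, /s/, /b/, /n/ stranded (no codas are permitted; onsets are limited to one consonant).
Each unlicensed consonant becomes the onset of a new syllable: /m/ → /mə/, /s/ → /sə/, /b/ → /bə/, /n/ → /nə/.

məlosəbənə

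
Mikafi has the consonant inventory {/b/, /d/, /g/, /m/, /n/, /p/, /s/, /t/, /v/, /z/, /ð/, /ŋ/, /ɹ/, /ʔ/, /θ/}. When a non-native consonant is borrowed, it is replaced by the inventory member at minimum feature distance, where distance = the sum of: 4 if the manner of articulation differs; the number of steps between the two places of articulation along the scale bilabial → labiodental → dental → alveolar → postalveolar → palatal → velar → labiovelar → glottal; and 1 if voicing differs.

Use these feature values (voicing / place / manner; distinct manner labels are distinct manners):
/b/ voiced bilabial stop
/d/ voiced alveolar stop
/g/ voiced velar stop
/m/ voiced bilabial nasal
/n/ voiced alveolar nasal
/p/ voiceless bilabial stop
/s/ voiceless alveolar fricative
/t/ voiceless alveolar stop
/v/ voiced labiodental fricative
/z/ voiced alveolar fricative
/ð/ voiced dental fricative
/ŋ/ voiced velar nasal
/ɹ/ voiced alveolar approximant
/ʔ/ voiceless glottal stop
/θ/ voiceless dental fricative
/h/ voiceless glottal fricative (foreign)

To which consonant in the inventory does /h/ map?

ʔ

/ʔ/ is closest: manner differs (fricative→stop, +4), place distance 0 (glottal→glottal), same voicing; total 4. Next closest is /s/ at distance 5.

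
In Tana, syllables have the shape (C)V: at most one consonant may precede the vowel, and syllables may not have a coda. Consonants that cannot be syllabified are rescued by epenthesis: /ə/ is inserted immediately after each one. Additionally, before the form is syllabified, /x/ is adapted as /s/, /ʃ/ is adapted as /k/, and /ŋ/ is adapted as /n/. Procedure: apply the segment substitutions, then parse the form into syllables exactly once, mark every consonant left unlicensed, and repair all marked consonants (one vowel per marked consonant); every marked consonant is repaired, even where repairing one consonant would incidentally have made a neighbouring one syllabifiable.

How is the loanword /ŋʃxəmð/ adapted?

Substitution: /ŋ/ → /n/, /ʃ/ → /k/, /x/ → /s/, giving /nksəmð/.
Syllabifying with onset maximization leaves /n/, /k/, /m/, /ð/ stranded (no codas are permitted; onsets are limited to one consonant).
Each unlicensed consonant becomes the onset of a new syllable: /n/ → /nə/, /k/ → /kə/, /m/ → /mə/, /ð/ → /ðə/.

nəkəsəməðə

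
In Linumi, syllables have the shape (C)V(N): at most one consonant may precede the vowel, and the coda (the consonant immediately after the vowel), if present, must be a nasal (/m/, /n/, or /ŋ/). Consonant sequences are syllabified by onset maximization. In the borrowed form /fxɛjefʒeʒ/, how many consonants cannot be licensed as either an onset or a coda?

The consonants /f/, /f/, /ʒ/ cannot be parsed into a legal (C)V(N) syllable (only a nasal (/m/, /n/, or /ŋ/) is licensed in coda position; onsets are limited to one consonant).

3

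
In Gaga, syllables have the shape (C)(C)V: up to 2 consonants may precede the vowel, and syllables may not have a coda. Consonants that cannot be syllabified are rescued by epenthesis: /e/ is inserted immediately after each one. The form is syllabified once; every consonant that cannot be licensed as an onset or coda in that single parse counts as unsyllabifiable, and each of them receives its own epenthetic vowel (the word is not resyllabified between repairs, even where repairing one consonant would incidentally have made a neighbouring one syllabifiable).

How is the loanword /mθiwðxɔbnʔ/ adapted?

mθiweðxɔbeneʔe

Syllabifying with onset maximization leaves /w/, /b/, /n/, /ʔ/ stranded (no codas are permitted; onsets may contain at most 2 consonants).
Each unlicensed consonant becomes the onset of a new syllable: /w/ → /we/, /b/ → /be/, /n/ → /ne/, /ʔ/ → /ʔe/.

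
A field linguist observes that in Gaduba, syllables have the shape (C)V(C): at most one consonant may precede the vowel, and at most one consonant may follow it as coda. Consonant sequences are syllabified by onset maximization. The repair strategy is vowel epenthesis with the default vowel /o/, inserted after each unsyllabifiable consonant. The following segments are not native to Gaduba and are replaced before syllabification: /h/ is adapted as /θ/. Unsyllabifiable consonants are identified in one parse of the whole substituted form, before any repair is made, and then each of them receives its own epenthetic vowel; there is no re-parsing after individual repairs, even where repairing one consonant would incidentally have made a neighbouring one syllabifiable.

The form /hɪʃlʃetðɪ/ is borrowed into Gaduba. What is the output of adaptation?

Substitution: /h/ → /θ/, giving /θɪʃlʃetðɪ/.
Syllabifying with onset maximization leaves /l/ stranded (at most one coda consonant is licensed; onsets are limited to one consonant).
Inserting the epenthetic vowel yields /l/ → /lo/.

θɪʃloʃetðɪ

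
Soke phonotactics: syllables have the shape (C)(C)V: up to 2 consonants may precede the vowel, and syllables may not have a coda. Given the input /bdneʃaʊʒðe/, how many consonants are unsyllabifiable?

The consonants /b/ cannot be parsed into a legal (C)(C)V syllable (no codas are permitted; onsets may contain at most 2 consonants).

1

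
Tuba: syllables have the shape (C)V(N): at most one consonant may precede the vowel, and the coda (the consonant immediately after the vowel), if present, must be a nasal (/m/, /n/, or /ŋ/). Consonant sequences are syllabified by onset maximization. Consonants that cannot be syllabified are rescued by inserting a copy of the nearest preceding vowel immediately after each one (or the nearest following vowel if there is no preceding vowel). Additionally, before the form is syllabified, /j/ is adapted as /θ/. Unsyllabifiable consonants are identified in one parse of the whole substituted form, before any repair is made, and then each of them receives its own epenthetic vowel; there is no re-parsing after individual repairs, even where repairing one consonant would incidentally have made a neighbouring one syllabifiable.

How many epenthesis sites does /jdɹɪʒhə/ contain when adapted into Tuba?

3

After substitution the input is /θdɹɪʒhə/.
The unsyllabifiable consonants are /θ/, /d/, /ʒ/; each receives one epenthetic vowel.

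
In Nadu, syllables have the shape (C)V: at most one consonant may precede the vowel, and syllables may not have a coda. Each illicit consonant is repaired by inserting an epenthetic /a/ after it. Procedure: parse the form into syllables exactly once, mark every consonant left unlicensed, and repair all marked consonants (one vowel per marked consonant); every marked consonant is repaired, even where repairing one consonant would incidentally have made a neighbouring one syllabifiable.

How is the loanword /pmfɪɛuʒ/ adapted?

Under (C)V, the unsyllabifiable consonants are /p/, /m/, /ʒ/ (no codas are permitted; onsets are limited to one consonant).
Epenthesis after each stranded consonant: /p/ → /pa/, /m/ → /ma/, /ʒ/ → /ʒa/.

pamafɪɛuʒa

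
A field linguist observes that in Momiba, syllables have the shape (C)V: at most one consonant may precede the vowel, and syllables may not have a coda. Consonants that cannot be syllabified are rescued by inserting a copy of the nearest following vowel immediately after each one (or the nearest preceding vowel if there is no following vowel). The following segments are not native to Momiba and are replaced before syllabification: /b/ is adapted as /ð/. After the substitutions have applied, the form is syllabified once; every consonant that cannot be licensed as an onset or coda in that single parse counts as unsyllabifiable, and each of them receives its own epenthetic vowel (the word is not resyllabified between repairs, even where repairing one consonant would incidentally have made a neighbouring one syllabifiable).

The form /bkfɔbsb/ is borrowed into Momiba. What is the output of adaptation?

ðɔkɔfɔðɔsɔðɔ

Substitution: /b/ → /ð/, giving /ðkfɔðsð/.
Syllabifying with onset maximization leaves /ð/, /k/, /ð/, /s/, /ð/ stranded (no codas are permitted; onsets are limited to one consonant).
Inserting the epenthetic vowel yields /ð/ → /ðɔ/, /k/ → /kɔ/, /ð/ → /ðɔ/, /s/ → /sɔ/, /ð/ → /ðɔ/.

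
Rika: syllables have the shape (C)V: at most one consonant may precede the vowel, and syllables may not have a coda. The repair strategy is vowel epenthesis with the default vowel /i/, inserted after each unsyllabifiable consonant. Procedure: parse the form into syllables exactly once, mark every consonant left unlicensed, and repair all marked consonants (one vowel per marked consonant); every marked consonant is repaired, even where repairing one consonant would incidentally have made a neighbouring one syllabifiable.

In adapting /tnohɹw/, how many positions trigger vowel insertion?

4

The unsyllabifiable consonants are /t/, /h/, /ɹ/, /w/; each receives one epenthetic vowel.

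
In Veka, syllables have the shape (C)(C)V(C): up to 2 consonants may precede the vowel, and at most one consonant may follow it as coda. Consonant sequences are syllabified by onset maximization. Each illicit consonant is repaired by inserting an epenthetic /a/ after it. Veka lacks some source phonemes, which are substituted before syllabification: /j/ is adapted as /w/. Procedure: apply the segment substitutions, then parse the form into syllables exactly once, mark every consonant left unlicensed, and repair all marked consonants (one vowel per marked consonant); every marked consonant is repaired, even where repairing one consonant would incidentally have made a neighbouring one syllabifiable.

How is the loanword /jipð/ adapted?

Substitution: /j/ → /w/, giving /wipð/.
The consonants /ð/ cannot be parsed into a legal (C)(C)V(C) syllable (at most one coda consonant is licensed; onsets may contain at most 2 consonants).
Each unlicensed consonant becomes the onset of a new syllable: /ð/ → /ða/.

wipða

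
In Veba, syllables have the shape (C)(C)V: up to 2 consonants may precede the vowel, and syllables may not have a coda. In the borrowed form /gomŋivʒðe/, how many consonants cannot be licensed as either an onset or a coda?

Under (C)(C)V, the unsyllabifiable consonants are /v/ (no codas are permitted; onsets may contain at most 2 consonants).

1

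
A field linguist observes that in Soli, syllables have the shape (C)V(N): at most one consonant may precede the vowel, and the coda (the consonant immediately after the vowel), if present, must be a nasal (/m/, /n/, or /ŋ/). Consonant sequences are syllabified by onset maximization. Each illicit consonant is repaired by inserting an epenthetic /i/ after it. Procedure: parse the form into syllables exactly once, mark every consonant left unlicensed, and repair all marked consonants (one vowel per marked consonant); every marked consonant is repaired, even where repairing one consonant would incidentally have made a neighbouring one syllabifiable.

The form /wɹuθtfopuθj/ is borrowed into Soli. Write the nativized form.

wiɹuθitifopuθiji

The consonants /w/, /θ/, /t/, /θ/, /j/ cannot be parsed into a legal (C)V(N) syllable (only a nasal (/m/, /n/, or /ŋ/) is licensed in coda position; onsets are limited to one consonant).
Each unlicensed consonant becomes the onset of a new syllable: /w/ → /wi/, /θ/ → /θi/, /t/ → /ti/, /θ/ → /θi/, /j/ → /ji/.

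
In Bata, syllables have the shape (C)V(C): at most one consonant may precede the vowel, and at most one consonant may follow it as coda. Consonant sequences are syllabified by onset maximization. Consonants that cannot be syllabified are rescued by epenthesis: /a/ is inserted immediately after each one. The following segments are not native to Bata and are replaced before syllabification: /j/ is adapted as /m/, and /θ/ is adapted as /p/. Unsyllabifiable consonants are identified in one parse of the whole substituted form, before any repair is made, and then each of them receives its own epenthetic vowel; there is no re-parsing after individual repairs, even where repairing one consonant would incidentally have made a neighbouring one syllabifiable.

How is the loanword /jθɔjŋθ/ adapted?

mapɔmŋapa

Substitution: /j/ → /m/, /θ/ → /p/, giving /mpɔmŋp/.
The consonants /m/, /ŋ/, /p/ cannot be parsed into a legal (C)V(C) syllable (at most one coda consonant is licensed; onsets are limited to one consonant).
Inserting the epenthetic vowel yields /m/ → /ma/, /ŋ/ → /ŋa/, /p/ → /pa/.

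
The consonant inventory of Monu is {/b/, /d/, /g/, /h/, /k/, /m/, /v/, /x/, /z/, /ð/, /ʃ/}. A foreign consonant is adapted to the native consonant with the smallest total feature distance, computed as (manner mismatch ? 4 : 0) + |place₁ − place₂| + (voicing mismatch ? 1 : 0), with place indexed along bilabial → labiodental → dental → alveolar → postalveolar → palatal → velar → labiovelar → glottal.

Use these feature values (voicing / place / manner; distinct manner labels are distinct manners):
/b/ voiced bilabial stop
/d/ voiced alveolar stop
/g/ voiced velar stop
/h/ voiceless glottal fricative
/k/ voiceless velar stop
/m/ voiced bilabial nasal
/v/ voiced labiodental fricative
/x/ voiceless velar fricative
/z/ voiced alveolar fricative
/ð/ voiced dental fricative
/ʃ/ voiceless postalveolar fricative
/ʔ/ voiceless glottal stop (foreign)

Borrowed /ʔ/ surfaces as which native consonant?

/k/ is closest: same manner (stop), place distance 2 (glottal→velar), same voicing; total 2. Next closest is /g/ at distance 3.

k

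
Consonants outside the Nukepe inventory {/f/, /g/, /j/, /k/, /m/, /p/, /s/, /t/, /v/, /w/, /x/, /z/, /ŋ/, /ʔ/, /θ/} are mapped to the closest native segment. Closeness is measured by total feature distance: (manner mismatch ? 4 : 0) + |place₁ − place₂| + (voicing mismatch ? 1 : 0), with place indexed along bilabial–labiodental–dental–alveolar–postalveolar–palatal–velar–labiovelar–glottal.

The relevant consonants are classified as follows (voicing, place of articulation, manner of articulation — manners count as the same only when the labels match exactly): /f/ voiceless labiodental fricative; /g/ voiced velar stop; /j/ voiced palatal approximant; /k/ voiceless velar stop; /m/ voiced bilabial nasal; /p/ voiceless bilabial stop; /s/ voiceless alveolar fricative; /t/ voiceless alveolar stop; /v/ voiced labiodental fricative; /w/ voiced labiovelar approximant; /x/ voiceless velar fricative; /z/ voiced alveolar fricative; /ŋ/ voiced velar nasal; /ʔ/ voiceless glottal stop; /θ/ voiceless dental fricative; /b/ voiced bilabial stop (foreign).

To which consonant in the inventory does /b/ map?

p

/p/ is closest: same manner (stop), place distance 0 (bilabial→bilabial), voicing differs (+1); total 1. Next closest is /m/ at distance 4.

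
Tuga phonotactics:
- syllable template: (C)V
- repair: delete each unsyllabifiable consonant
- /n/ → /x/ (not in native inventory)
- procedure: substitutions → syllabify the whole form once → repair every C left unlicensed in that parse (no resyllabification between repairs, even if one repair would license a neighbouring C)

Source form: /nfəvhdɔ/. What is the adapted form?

Substitution: /n/ → /x/, giving /xfəvhdɔ/.
Under (C)V, the unsyllabifiable consonants are /x/, /v/, /h/ (no codas are permitted; onsets are limited to one consonant).
Deletion applies to /x/, /v/, /h/.

fədɔ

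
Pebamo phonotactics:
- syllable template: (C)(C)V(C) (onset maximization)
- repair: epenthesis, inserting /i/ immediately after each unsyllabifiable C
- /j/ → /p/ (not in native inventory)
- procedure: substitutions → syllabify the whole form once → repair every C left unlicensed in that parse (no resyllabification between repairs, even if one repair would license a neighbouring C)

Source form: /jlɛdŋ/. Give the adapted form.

plɛdŋi

Substitution: /j/ → /p/, giving /plɛdŋ/.
The consonants /ŋ/ cannot be parsed into a legal (C)(C)V(C) syllable (at most one coda consonant is licensed; onsets may contain at most 2 consonants).
Each unlicensed consonant becomes the onset of a new syllable: /ŋ/ → /ŋi/.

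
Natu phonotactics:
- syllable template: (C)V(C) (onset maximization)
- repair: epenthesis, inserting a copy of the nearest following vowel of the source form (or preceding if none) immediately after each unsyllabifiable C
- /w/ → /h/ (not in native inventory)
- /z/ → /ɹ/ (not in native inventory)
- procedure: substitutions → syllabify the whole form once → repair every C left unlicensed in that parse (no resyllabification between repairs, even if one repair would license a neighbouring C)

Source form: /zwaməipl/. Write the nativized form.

Substitution: /z/ → /ɹ/, /w/ → /h/, giving /ɹhaməipl/.
The consonants /ɹ/, /l/ cannot be parsed into a legal (C)V(C) syllable (at most one coda consonant is licensed; onsets are limited to one consonant).
Inserting the epenthetic vowel yields /ɹ/ → /ɹa/, /l/ → /li/.

ɹahaməipli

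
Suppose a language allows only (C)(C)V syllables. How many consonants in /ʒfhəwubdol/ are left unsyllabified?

2

The consonants /ʒ/, /l/ cannot be parsed into a legal (C)(C)V syllable (no codas are permitted; onsets may contain at most 2 consonants).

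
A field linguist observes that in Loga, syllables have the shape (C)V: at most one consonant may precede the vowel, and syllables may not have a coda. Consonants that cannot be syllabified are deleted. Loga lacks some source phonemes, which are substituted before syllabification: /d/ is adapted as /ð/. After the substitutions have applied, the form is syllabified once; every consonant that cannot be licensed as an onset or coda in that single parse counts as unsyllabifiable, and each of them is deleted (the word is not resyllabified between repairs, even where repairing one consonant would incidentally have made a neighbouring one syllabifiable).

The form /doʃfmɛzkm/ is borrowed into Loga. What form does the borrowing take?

ðomɛ

Substitution: /d/ → /ð/, giving /ðoʃfmɛzkm/.
Under (C)V, the unsyllabifiable consonants are /ʃ/, /f/, /z/, /k/, /m/ (no codas are permitted; onsets are limited to one consonant).
Each unlicensed consonant is deleted: /ʃ/, /f/, /z/, /k/, /m/.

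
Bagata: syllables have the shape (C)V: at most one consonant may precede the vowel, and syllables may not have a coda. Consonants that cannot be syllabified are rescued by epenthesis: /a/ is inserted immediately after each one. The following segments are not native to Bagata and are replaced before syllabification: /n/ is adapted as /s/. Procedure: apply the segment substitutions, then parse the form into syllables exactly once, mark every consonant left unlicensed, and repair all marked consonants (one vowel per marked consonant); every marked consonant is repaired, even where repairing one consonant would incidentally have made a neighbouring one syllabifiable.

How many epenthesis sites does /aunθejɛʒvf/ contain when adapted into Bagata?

After substitution the input is /ausθejɛʒvf/.
The unsyllabifiable consonants are /s/, /ʒ/, /v/, /f/; each receives one epenthetic vowel.

4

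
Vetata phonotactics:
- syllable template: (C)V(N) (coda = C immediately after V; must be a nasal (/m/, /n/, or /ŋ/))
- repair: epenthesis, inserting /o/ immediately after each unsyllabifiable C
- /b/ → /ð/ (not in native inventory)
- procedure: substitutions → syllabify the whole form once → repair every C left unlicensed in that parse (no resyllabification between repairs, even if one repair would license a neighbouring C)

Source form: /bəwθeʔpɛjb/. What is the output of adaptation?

ðəwoθeʔopɛjoðo

Substitution: /b/ → /ð/, giving /ðəwθeʔpɛjð/.
Syllabifying with onset maximization leaves /w/, /ʔ/, /j/, /ð/ stranded (only a nasal (/m/, /n/, or /ŋ/) is licensed in coda position; onsets are limited to one consonant).
Each unlicensed consonant becomes the onset of a new syllable: /w/ → /wo/, /ʔ/ → /ʔo/, /j/ → /jo/, /ð/ → /ðo/.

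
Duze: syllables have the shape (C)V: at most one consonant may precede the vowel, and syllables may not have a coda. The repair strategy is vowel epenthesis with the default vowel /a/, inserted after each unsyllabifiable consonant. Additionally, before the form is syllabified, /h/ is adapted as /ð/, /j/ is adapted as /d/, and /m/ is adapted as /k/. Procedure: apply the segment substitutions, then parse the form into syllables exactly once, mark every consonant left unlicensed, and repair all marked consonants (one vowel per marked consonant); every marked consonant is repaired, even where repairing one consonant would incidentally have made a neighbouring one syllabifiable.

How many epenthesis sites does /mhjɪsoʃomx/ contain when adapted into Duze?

4

After substitution the input is /kðdɪsoʃokx/.
The unsyllabifiable consonants are /k/, /ð/, /k/, /x/; each receives one epenthetic vowel.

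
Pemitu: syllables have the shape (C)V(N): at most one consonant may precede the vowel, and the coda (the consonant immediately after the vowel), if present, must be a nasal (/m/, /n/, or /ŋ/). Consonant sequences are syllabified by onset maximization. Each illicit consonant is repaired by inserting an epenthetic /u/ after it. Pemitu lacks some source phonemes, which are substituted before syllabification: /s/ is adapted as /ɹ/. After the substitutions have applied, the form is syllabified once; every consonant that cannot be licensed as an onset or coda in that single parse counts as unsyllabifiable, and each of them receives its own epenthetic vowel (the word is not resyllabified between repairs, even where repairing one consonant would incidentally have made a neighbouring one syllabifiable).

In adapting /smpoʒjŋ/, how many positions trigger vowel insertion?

5

After substitution the input is /ɹmpoʒjŋ/.
The unsyllabifiable consonants are /ɹ/, /m/, /ʒ/, /j/, /ŋ/; each receives one epenthetic vowel.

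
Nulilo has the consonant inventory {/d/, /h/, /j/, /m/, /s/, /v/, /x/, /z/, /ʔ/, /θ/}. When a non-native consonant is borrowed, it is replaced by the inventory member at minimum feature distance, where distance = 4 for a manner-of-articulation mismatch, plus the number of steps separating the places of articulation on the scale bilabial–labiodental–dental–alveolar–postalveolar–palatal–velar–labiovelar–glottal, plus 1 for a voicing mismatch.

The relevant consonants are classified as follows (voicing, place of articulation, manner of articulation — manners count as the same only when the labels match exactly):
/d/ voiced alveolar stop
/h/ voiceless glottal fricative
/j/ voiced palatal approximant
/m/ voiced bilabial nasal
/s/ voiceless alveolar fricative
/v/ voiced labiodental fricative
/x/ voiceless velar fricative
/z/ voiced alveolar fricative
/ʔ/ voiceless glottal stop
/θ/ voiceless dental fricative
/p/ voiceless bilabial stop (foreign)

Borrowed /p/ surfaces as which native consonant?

/d/ is closest: same manner (stop), place distance 3 (bilabial→alveolar), voicing differs (+1); total 4. Next closest is /m/ at distance 5.

d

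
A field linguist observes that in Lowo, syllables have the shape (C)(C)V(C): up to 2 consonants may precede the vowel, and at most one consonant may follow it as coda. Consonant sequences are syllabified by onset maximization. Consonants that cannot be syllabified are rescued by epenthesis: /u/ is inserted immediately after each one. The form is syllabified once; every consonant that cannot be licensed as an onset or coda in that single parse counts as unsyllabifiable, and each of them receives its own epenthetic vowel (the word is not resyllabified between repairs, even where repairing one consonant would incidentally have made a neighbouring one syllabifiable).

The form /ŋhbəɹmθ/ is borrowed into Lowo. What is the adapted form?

Syllabifying with onset maximization leaves /ŋ/, /m/, /θ/ stranded (at most one coda consonant is licensed; onsets may contain at most 2 consonants).
Inserting the epenthetic vowel yields /ŋ/ → /ŋu/, /m/ → /mu/, /θ/ → /θu/.

ŋuhbəɹmuθu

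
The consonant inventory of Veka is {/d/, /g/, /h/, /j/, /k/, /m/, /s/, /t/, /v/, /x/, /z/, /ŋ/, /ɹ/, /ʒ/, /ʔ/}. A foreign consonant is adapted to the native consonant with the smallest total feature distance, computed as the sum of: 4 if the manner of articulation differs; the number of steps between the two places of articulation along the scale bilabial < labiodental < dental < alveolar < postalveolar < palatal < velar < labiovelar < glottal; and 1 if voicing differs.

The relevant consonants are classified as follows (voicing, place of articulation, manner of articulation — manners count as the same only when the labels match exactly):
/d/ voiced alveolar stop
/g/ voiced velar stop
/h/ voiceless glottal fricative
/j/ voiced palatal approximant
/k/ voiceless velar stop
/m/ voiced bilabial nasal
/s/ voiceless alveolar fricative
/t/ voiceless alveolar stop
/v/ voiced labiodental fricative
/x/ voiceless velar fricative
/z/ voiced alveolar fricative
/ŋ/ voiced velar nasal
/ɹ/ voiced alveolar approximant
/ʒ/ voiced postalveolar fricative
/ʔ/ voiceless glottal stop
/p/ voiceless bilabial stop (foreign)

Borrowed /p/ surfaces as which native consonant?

t

/t/ is closest: same manner (stop), place distance 3 (bilabial→alveolar), same voicing; total 3. Next closest is /d/ at distance 4.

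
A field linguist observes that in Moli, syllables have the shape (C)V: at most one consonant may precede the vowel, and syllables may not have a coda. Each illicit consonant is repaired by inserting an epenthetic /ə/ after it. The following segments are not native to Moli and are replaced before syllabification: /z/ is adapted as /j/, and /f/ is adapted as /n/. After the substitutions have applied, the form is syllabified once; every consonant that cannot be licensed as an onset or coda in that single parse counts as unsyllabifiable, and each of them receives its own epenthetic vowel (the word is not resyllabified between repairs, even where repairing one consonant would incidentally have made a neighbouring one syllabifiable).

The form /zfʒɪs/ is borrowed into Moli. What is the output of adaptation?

jənəʒɪsə

Substitution: /z/ → /j/, /f/ → /n/, giving /jnʒɪs/.
Under (C)V, the unsyllabifiable consonants are /j/, /n/, /s/ (no codas are permitted; onsets are limited to one consonant).
Epenthesis after each stranded consonant: /j/ → /jə/, /n/ → /nə/, /s/ → /sə/.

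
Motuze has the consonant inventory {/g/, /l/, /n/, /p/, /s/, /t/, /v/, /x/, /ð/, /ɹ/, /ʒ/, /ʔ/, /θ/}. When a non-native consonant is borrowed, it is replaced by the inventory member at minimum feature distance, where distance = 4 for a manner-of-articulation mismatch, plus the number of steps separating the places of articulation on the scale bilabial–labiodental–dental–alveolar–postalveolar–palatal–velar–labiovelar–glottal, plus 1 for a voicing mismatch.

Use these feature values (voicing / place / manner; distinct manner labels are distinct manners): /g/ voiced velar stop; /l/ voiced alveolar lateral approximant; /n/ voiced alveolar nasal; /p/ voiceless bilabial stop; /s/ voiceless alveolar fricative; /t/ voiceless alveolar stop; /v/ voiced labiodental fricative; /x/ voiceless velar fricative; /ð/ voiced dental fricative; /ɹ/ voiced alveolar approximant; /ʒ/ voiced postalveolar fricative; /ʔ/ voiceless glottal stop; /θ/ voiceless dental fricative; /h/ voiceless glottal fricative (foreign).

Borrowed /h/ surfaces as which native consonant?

x

/x/ is closest: same manner (fricative), place distance 2 (glottal→velar), same voicing; total 2. Next closest is /ʔ/ at distance 4.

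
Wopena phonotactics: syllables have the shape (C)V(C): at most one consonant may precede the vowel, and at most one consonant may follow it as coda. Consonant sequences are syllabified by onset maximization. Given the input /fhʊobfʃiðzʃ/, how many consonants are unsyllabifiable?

Under (C)V(C), the unsyllabifiable consonants are /f/, /f/, /z/, /ʃ/ (at most one coda consonant is licensed; onsets are limited to one consonant).

4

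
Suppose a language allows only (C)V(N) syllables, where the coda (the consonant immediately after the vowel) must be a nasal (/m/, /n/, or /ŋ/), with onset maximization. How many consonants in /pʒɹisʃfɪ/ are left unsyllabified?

4

Syllabifying with onset maximization leaves /p/, /ʒ/, /s/, /ʃ/ stranded (only a nasal (/m/, /n/, or /ŋ/) is licensed in coda position; onsets are limited to one consonant).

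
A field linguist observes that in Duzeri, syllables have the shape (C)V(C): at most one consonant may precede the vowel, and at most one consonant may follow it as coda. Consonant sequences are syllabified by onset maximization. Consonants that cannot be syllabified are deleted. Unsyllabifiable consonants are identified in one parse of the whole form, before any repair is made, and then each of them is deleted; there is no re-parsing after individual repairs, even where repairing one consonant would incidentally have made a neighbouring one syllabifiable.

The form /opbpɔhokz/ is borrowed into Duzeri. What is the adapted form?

oppɔhok

The consonants /b/, /z/ cannot be parsed into a legal (C)V(C) syllable (at most one coda consonant is licensed; onsets are limited to one consonant).
Deleting the stranded consonants removes /b/, /z/.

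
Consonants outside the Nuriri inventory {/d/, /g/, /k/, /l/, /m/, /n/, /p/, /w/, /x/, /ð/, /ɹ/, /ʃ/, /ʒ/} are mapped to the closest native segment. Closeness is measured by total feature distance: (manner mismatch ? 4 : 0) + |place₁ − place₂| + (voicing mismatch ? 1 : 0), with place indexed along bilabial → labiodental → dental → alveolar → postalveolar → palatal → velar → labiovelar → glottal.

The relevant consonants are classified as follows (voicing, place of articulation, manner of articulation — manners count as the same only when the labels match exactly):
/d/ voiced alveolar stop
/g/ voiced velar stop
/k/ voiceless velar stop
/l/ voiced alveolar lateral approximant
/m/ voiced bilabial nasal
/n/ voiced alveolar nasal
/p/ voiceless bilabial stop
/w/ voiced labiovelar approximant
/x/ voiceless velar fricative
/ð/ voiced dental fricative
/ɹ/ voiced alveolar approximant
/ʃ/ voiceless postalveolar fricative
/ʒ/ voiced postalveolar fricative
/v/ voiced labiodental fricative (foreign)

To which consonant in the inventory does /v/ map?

/ð/ is closest: same manner (fricative), place distance 1 (labiodental→dental), same voicing; total 1. Next closest is /ʒ/ at distance 3.

ð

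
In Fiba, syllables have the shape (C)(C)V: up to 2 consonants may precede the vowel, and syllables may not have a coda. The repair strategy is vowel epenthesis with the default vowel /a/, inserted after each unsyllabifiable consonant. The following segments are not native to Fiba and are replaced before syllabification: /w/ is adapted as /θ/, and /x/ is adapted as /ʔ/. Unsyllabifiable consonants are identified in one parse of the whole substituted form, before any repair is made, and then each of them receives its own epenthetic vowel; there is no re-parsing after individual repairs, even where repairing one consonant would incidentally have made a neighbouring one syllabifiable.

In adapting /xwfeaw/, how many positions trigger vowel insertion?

After substitution the input is /ʔθfeaθ/.
The unsyllabifiable consonants are /ʔ/, /θ/; each receives one epenthetic vowel.

2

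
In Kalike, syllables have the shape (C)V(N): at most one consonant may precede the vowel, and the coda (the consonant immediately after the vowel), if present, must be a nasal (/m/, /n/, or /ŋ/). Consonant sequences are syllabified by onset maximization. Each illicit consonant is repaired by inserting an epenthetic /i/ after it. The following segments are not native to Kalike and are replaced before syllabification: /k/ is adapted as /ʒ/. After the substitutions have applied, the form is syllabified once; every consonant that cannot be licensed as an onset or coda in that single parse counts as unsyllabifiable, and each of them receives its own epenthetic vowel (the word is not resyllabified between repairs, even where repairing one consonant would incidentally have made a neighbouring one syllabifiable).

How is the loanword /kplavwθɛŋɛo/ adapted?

ʒipilaviwiθɛŋɛo

Substitution: /k/ → /ʒ/, giving /ʒplavwθɛŋɛo/.
Under (C)V(N), the unsyllabifiable consonants are /ʒ/, /p/, /v/, /w/ (only a nasal (/m/, /n/, or /ŋ/) is licensed in coda position; onsets are limited to one consonant).
Epenthesis after each stranded consonant: /ʒ/ → /ʒi/, /p/ → /pi/, /v/ → /vi/, /w/ → /wi/.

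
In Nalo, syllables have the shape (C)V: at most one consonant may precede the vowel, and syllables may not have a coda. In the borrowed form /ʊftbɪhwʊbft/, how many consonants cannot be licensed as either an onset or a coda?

6

Under (C)V, the unsyllabifiable consonants are /f/, /t/, /h/, /b/, /f/, /t/ (no codas are permitted; onsets are limited to one consonant).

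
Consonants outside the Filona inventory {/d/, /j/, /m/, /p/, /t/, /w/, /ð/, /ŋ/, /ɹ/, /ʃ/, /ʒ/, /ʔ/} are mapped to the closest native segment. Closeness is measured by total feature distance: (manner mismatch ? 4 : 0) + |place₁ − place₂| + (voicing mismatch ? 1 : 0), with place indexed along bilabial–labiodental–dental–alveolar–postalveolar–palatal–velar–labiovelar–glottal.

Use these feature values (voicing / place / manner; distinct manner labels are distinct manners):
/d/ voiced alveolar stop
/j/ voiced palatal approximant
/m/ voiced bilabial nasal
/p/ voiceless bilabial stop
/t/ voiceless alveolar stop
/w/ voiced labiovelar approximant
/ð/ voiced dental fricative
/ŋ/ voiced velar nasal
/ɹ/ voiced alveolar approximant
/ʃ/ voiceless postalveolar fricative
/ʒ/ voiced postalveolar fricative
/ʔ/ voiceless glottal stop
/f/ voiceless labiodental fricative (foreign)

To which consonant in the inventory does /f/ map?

ð

/ð/ is closest: same manner (fricative), place distance 1 (labiodental→dental), voicing differs (+1); total 2. Next closest is /ʃ/ at distance 3.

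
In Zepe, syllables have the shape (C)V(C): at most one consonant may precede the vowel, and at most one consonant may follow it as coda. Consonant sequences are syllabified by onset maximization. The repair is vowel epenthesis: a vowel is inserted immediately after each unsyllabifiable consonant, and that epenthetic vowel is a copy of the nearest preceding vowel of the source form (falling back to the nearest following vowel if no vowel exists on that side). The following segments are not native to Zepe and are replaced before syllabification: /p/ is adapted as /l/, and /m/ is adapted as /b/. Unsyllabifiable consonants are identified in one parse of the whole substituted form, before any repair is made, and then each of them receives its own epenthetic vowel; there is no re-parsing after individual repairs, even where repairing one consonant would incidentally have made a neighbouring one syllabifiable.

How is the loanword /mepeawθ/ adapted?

beleawθa

Substitution: /m/ → /b/, /p/ → /l/, giving /beleawθ/.
Under (C)V(C), the unsyllabifiable consonants are /θ/ (at most one coda consonant is licensed; onsets are limited to one consonant).
Inserting the epenthetic vowel yields /θ/ → /θa/.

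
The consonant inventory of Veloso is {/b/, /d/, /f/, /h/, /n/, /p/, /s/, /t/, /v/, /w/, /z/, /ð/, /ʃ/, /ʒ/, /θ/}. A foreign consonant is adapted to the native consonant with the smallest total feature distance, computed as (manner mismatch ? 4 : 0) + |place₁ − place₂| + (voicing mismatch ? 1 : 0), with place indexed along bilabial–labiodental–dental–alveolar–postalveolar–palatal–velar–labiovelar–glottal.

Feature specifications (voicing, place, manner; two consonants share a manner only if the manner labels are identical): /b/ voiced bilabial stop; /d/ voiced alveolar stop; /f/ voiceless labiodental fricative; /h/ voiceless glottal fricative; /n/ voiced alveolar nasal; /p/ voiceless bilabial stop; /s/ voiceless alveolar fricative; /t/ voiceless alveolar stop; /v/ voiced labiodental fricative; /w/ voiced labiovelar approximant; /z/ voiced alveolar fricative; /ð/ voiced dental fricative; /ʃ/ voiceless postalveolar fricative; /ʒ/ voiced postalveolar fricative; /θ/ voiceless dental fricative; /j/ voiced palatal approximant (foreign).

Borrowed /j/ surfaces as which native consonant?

/w/ is closest: same manner (approximant), place distance 2 (palatal→labiovelar), same voicing; total 2. Next closest is /ʒ/ at distance 5.

w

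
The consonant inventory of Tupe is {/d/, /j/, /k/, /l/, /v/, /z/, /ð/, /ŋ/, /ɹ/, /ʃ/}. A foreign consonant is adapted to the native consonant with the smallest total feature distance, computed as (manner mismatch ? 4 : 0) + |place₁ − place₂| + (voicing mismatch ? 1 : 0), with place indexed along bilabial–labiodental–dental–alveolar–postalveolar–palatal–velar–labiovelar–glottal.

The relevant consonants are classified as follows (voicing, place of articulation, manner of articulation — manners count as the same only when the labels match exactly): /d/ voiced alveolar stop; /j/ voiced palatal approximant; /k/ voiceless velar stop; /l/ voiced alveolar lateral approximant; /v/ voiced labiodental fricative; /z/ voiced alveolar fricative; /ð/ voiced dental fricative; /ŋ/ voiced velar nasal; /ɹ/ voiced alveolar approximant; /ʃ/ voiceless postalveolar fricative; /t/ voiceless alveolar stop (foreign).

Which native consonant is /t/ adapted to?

/d/ is closest: same manner (stop), place distance 0 (alveolar→alveolar), voicing differs (+1); total 1. Next closest is /k/ at distance 3.

d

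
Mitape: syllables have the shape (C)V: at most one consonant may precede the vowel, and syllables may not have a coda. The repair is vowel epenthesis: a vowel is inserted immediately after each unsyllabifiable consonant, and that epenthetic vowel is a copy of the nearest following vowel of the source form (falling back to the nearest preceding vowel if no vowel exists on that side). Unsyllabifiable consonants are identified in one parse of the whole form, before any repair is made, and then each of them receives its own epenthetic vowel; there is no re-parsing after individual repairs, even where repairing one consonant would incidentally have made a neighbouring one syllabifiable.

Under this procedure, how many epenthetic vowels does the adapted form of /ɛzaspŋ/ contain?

The unsyllabifiable consonants are /s/, /p/, /ŋ/; each receives one epenthetic vowel.

3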